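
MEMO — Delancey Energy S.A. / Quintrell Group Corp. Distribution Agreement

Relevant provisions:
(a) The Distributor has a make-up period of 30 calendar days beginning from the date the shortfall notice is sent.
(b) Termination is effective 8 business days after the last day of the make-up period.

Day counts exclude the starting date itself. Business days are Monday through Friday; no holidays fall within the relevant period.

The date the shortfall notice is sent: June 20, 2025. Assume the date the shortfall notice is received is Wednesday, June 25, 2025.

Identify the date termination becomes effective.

The last day of the make-up period: 30 calendar days after June 20, 2025 is July 20, 2025.
The date termination becomes effective: counting 8 business days from Sunday, July 20, 2025 (Jul 21, Jul 22, Jul 23, Jul 24, Jul 25, Jul 28, Jul 29, Jul 30, skipping weekends) reaches Wednesday, July 30, 2025.

July 30, 2025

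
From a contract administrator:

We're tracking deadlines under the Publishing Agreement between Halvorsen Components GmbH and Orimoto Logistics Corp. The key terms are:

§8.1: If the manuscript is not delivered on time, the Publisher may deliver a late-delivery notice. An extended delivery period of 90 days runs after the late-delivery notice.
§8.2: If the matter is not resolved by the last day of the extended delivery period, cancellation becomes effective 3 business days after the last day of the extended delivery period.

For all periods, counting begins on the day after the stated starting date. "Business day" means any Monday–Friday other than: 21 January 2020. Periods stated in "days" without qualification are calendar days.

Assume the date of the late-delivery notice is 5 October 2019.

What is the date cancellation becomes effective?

Adding 90 calendar days to 5 October 2019 gives 3 January 2020, which is the last day of the extended delivery period.
From Friday, 3 January 2020, 3 business days (Jan 6, Jan 7, Jan 8, skipping weekends) brings us to Wednesday, 8 January 2020, which is the date cancellation becomes effective.

8 January 2020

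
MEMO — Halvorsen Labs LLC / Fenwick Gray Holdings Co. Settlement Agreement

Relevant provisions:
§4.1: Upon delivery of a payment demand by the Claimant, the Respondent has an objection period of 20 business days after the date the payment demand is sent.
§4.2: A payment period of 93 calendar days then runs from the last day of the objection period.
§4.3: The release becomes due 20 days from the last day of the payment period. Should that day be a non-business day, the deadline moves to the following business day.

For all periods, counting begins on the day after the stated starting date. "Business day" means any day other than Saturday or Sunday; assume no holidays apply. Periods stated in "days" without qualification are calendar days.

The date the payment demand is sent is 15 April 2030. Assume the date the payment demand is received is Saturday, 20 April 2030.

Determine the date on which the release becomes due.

The last day of the objection period: counting 20 business days from Monday, 15 April 2030 (Apr 16, Apr 17, Apr 18, Apr 19, …, May 9, May 10, May 13, skipping weekends) reaches Monday, 13 May 2030.
The last day of the payment period: 13 May 2030 + 93 days = 14 August 2030.
Adding 20 calendar days to 14 August 2030 gives 3 September 2030, which is the date on which the release becomes due. 3 September 2030 is a Tuesday, so no roll-forward applies.

3 September 2030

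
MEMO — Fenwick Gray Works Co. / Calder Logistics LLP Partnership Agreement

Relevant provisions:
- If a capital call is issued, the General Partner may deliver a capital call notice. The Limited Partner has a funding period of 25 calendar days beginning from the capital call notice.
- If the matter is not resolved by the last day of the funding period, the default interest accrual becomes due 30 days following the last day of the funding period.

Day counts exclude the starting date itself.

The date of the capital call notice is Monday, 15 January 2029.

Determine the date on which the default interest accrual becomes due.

11 March 2029

The last day of the funding period: 15 January 2029 + 25 days = 9 February 2029.
The date on which the default interest accrual becomes due: 9 February 2029 + 30 days = 11 March 2029.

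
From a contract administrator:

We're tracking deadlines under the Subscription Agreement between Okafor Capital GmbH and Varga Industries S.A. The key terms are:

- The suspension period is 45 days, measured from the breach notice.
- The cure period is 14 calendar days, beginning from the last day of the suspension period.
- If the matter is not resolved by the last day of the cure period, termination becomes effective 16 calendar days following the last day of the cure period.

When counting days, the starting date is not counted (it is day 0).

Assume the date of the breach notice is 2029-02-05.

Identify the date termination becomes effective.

2029-04-21

The last day of the suspension period: 2029-02-05 + 45 days = 2029-03-22.
The last day of the cure period: 2029-03-22 + 14 days = 2029-04-05.
Adding 16 calendar days to 2029-04-05 gives 2029-04-21, which is the date termination becomes effective.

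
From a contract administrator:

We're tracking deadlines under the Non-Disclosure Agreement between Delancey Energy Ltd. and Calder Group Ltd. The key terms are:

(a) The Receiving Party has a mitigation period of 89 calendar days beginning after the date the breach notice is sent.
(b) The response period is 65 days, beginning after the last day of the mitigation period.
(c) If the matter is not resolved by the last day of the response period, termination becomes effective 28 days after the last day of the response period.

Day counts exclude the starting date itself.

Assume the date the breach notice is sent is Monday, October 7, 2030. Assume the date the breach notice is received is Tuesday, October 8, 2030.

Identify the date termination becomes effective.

April 7, 2031

The last day of the mitigation period: October 7, 2030 + 89 days = January 4, 2031.
Adding 65 calendar days to January 4, 2031 gives March 10, 2031, which is the last day of the response period.
Adding 28 calendar days to March 10, 2031 gives April 7, 2031, which is the date termination becomes effective.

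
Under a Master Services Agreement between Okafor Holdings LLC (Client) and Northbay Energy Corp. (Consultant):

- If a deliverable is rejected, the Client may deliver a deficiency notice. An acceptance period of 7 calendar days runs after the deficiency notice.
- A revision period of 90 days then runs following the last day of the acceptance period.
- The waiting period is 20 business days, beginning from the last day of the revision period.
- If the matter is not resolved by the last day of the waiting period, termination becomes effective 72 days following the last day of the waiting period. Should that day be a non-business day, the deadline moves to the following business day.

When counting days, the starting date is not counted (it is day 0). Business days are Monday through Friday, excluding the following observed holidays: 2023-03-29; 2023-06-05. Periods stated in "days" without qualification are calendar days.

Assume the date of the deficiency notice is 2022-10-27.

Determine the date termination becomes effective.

Adding 7 calendar days to 2022-10-27 gives 2022-11-03, which is the last day of the acceptance period.
The last day of the revision period: 2022-11-03 + 90 days = 2023-02-01.
From Wednesday, 2023-02-01, 20 business days (Feb 2, Feb 3, Feb 6, Feb 7, …, Feb 27, Feb 28, Mar 1, skipping weekends) brings us to Wednesday, 2023-03-01, which is the last day of the waiting period.
The date termination becomes effective: 2023-03-01 + 72 days = 2023-05-12. 2023-05-12 is a Friday and is not a listed holiday, so no roll-forward applies.

2023-05-12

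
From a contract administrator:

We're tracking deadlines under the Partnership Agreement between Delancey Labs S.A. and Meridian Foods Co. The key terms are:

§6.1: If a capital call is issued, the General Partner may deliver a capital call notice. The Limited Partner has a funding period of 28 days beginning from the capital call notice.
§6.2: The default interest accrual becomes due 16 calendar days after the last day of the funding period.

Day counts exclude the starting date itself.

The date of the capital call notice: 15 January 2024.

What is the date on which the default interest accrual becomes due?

The last day of the funding period: 28 calendar days after 15 January 2024 is 12 February 2024.
Adding 16 calendar days to 12 February 2024 gives 28 February 2024, which is the date on which the default interest accrual becomes due.

28 February 2024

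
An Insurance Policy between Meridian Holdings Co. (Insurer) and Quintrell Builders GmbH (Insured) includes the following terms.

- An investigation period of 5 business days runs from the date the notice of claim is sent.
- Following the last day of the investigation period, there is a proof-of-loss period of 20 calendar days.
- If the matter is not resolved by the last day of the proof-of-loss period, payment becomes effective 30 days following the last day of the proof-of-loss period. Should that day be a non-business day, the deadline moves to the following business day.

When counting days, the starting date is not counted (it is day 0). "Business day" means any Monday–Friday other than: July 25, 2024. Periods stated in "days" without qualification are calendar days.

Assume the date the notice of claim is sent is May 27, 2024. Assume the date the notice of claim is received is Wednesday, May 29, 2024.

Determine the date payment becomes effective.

The last day of the investigation period: 5 business days after Monday, May 27, 2024, skipping weekends — May 28, May 29, May 30, May 31, Jun 3 — lands on Monday, June 3, 2024.
The last day of the proof-of-loss period: 20 calendar days after June 3, 2024 is June 23, 2024.
The date payment becomes effective: 30 calendar days after June 23, 2024 is July 23, 2024. July 23, 2024 is a Tuesday and is not a listed holiday, so no roll-forward applies.

July 23, 2024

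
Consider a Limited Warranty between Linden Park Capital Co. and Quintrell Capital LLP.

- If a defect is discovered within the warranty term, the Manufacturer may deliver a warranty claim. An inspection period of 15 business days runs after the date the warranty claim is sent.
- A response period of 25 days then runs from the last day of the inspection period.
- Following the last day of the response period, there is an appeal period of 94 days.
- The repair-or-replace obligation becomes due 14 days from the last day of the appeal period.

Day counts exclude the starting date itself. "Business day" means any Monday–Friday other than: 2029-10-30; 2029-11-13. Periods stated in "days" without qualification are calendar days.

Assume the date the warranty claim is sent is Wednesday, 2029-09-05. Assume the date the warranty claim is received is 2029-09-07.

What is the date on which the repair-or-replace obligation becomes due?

The last day of the inspection period: 15 business days after Wednesday, 2029-09-05, skipping weekends — Sep 6, Sep 7, Sep 10, Sep 11, …, Sep 24, Sep 25, Sep 26 — lands on Wednesday, 2029-09-26.
The last day of the response period: 2029-09-26 + 25 days = 2029-10-21.
The last day of the appeal period: 94 calendar days after 2029-10-21 is 2030-01-23.
The date on which the repair-or-replace obligation becomes due: 2030-01-23 + 14 days = 2030-02-06.

2030-02-06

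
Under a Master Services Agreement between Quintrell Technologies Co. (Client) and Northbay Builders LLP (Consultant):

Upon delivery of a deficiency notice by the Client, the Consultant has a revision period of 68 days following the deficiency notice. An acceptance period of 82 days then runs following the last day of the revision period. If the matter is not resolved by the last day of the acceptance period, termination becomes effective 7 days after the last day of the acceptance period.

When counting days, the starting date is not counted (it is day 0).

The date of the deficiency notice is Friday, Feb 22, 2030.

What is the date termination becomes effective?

The last day of the revision period: Feb 22, 2030 + 68 days = May 1, 2030.
The last day of the acceptance period: May 1, 2030 + 82 days = Jul 22, 2030.
The date termination becomes effective: Jul 22, 2030 + 7 days = Jul 29, 2030.

Jul 29, 2030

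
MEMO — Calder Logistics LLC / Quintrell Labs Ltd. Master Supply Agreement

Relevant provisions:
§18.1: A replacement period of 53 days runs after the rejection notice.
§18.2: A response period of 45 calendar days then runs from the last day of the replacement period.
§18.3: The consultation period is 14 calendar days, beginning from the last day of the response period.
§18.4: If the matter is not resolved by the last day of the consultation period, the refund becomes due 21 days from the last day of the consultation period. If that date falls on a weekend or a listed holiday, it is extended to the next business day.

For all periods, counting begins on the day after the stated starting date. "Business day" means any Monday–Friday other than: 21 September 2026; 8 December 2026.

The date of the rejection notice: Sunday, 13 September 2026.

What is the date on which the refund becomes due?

Adding 53 calendar days to 13 September 2026 gives 5 November 2026, which is the last day of the replacement period.
Adding 45 calendar days to 5 November 2026 gives 20 December 2026, which is the last day of the response period.
Adding 14 calendar days to 20 December 2026 gives 3 January 2027, which is the last day of the consultation period.
The date on which the refund becomes due: 3 January 2027 + 21 days = 24 January 2027. That falls on a Sunday, so it rolls to the next business day, Monday, 25 January 2027.

25 January 2027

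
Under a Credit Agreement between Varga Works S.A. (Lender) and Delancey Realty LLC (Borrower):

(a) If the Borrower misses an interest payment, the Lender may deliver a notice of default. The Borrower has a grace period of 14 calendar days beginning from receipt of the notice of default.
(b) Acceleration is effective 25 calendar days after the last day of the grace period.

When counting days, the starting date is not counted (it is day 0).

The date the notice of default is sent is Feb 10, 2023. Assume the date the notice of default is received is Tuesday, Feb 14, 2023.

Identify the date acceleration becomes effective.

The last day of the grace period: Feb 14, 2023 + 14 days = Feb 28, 2023.
The date acceleration becomes effective: 25 calendar days after Feb 28, 2023 is Mar 25, 2023.

Mar 25, 2023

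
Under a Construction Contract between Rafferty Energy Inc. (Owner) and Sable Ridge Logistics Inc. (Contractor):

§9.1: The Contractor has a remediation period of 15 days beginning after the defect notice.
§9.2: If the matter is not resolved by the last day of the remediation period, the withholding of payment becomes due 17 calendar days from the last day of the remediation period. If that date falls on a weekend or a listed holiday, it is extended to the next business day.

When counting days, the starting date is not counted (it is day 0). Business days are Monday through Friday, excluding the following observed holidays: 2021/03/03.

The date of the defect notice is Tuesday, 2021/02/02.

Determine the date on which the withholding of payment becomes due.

Adding 15 calendar days to 2021/02/02 gives 2021/02/17, which is the last day of the remediation period.
The date on which the withholding of payment becomes due: 17 calendar days after 2021/02/17 is 2021/03/06. That falls on a Saturday, so it rolls to the next business day, Monday, 2021/03/08.

2021/03/08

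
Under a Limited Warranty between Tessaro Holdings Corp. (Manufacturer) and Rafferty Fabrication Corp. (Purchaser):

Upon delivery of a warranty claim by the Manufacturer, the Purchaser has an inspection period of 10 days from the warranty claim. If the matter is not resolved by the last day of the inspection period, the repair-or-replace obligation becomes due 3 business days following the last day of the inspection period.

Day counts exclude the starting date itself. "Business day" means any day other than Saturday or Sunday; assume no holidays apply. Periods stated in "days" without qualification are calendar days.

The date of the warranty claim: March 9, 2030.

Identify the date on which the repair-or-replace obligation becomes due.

March 22, 2030

Adding 10 calendar days to March 9, 2030 gives March 19, 2030, which is the last day of the inspection period.
The date on which the repair-or-replace obligation becomes due: 3 business days after Tuesday, March 19, 2030, skipping weekends — Mar 20, Mar 21, Mar 22 — lands on Friday, March 22, 2030.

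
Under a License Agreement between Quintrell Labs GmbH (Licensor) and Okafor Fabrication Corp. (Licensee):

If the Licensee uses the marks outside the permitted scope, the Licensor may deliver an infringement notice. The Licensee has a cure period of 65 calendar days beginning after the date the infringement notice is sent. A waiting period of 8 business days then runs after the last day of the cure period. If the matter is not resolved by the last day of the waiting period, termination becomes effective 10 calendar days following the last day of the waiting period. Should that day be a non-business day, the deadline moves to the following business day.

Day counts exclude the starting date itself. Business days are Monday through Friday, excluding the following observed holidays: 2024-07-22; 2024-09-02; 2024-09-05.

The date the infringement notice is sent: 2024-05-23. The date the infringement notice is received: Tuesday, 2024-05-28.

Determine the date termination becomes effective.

Adding 65 calendar days to 2024-05-23 gives 2024-07-27, which is the last day of the cure period.
The last day of the waiting period: counting 8 business days from Saturday, 2024-07-27 (Jul 29, Jul 30, Jul 31, Aug 1, Aug 2, Aug 5, Aug 6, Aug 7, skipping weekends) reaches Wednesday, 2024-08-07.
The date termination becomes effective: 10 calendar days after 2024-08-07 is 2024-08-17. That falls on a Saturday, so it rolls to the next business day, Monday, 2024-08-19.

2024-08-19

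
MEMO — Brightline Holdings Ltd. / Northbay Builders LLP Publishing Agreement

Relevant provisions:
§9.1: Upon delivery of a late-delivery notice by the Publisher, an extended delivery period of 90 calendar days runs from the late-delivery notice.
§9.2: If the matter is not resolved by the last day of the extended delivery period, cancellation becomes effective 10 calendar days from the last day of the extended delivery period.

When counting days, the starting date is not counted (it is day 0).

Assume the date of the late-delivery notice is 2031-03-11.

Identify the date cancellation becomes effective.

2031-06-19

Adding 90 calendar days to 2031-03-11 gives 2031-06-09, which is the last day of the extended delivery period.
The date cancellation becomes effective: 2031-06-09 + 10 days = 2031-06-19.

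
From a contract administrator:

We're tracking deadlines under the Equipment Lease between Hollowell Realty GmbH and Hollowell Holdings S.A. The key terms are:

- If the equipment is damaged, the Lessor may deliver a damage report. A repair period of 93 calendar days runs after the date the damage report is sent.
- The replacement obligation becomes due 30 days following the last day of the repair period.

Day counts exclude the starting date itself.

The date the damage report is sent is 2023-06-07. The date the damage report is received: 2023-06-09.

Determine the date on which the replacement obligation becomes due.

2023-10-08

The last day of the repair period: 93 calendar days after 2023-06-07 is 2023-09-08.
Adding 30 calendar days to 2023-09-08 gives 2023-10-08, which is the date on which the replacement obligation becomes due.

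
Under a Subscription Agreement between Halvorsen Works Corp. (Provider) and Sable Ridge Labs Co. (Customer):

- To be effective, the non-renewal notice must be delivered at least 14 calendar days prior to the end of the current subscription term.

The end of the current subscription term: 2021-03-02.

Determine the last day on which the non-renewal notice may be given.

Counting back 14 calendar days from 2021-03-02 gives 2021-02-16.

2021-02-16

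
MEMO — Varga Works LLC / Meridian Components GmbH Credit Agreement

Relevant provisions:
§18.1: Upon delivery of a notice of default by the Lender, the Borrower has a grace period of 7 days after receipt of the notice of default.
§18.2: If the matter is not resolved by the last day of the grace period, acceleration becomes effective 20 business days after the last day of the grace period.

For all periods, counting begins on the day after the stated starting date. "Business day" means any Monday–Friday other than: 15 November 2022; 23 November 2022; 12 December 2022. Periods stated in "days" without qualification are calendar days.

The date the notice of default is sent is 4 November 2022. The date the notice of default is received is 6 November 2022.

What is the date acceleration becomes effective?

14 December 2022

Adding 7 calendar days to 6 November 2022 gives 13 November 2022, which is the last day of the grace period.
The date acceleration becomes effective: counting 20 business days from Sunday, 13 November 2022 (Nov 14, Nov 16, Nov 17, Nov 18, …, Dec 9, Dec 13, Dec 14, skipping weekends and the listed holidays on Nov 15, Nov 23, Dec 12) reaches Wednesday, 14 December 2022.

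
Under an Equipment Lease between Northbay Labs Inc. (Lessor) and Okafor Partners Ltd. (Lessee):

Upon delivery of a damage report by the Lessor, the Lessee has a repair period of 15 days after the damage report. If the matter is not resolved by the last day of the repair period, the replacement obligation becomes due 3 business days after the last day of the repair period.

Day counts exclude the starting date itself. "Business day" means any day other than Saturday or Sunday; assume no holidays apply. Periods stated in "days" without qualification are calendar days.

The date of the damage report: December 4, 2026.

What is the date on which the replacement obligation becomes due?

The last day of the repair period: 15 calendar days after December 4, 2026 is December 19, 2026.
The date on which the replacement obligation becomes due: 3 business days after Saturday, December 19, 2026, skipping weekends — Dec 21, Dec 22, Dec 23 — lands on Wednesday, December 23, 2026.

December 23, 2026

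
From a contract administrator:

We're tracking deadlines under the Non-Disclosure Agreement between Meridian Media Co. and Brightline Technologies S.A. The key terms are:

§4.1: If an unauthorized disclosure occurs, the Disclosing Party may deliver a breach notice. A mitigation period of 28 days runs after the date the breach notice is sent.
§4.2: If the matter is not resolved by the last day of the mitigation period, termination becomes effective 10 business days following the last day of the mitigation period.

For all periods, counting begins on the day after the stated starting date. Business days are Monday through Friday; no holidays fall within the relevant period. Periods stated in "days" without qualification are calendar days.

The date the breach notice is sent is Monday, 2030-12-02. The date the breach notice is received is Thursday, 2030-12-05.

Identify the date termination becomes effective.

The last day of the mitigation period: 2030-12-02 + 28 days = 2030-12-30.
The date termination becomes effective: 10 business days after Monday, 2030-12-30, skipping weekends — Dec 31, Jan 1, Jan 2, Jan 3, Jan 6, Jan 7, Jan 8, Jan 9, Jan 10, Jan 13 — lands on Monday, 2031-01-13.

2031-01-13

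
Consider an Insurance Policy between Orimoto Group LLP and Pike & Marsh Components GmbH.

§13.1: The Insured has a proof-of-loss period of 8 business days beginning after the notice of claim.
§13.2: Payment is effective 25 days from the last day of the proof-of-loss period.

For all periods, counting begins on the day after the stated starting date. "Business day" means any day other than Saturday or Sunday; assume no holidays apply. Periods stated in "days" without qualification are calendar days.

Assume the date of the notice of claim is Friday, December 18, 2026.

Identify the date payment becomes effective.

The last day of the proof-of-loss period: counting 8 business days from Friday, December 18, 2026 (Dec 21, Dec 22, Dec 23, Dec 24, Dec 25, Dec 28, Dec 29, Dec 30, skipping weekends) reaches Wednesday, December 30, 2026.
The date payment becomes effective: 25 calendar days after December 30, 2026 is January 24, 2027.

January 24, 2027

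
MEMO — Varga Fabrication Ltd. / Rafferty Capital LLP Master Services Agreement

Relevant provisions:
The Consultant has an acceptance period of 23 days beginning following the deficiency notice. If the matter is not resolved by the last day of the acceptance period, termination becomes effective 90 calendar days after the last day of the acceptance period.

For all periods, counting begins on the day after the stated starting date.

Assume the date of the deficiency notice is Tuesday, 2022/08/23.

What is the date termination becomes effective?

2022/12/14

The last day of the acceptance period: 23 calendar days after 2022/08/23 is 2022/09/15.
The date termination becomes effective: 2022/09/15 + 90 days = 2022/12/14.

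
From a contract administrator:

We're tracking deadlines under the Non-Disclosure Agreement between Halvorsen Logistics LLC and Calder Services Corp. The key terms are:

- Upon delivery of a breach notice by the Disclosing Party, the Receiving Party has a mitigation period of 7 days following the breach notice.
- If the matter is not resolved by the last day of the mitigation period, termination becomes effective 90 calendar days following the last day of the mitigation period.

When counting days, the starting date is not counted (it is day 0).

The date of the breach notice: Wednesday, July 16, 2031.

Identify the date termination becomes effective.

The last day of the mitigation period: July 16, 2031 + 7 days = July 23, 2031.
The date termination becomes effective: 90 calendar days after July 23, 2031 is October 21, 2031.

October 21, 2031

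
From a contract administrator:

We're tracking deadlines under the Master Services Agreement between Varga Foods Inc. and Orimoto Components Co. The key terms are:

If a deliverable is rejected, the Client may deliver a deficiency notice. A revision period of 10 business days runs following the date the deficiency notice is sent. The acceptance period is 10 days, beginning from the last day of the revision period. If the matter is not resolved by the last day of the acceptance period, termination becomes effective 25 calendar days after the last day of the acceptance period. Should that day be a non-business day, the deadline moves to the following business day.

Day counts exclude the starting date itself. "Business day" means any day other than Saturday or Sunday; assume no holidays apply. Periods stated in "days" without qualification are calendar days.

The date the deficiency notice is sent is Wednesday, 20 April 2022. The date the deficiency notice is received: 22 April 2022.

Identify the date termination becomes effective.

From Wednesday, 20 April 2022, 10 business days (Apr 21, Apr 22, Apr 25, Apr 26, Apr 27, Apr 28, Apr 29, May 2, May 3, May 4, skipping weekends) brings us to Wednesday, 4 May 2022, which is the last day of the revision period.
Adding 10 calendar days to 4 May 2022 gives 14 May 2022, which is the last day of the acceptance period.
Adding 25 calendar days to 14 May 2022 gives 8 June 2022, which is the date termination becomes effective. 8 June 2022 is a Wednesday, so no roll-forward applies.

8 June 2022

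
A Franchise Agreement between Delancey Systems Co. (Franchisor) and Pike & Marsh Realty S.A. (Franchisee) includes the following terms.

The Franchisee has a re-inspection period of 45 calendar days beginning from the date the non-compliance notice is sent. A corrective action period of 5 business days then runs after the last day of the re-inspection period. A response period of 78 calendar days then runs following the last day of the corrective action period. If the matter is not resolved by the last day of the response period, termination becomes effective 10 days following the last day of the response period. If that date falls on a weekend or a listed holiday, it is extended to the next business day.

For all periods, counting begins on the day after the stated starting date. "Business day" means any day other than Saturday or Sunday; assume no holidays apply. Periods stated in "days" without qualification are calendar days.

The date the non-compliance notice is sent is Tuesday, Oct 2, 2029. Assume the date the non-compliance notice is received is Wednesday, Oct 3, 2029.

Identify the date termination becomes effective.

Feb 19, 2030

The last day of the re-inspection period: Oct 2, 2029 + 45 days = Nov 16, 2029.
From Friday, Nov 16, 2029, 5 business days (Nov 19, Nov 20, Nov 21, Nov 22, Nov 23, skipping weekends) brings us to Friday, Nov 23, 2029, which is the last day of the corrective action period.
The last day of the response period: Nov 23, 2029 + 78 days = Feb 9, 2030.
The date termination becomes effective: 10 calendar days after Feb 9, 2030 is Feb 19, 2030. Feb 19, 2030 is a Tuesday, so no roll-forward applies.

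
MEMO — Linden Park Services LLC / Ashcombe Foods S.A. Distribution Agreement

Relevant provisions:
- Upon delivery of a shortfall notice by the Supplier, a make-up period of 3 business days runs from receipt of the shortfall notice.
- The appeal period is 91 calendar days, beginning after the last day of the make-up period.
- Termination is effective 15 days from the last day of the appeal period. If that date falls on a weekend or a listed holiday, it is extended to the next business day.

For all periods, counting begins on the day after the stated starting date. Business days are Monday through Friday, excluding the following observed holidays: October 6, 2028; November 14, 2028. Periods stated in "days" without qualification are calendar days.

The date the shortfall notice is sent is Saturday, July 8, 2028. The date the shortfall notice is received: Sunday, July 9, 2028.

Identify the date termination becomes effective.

October 26, 2028

From Sunday, July 9, 2028, 3 business days (Jul 10, Jul 11, Jul 12, skipping weekends) brings us to Wednesday, July 12, 2028, which is the last day of the make-up period.
The last day of the appeal period: 91 calendar days after July 12, 2028 is October 11, 2028.
The date termination becomes effective: 15 calendar days after October 11, 2028 is October 26, 2028. October 26, 2028 is a Thursday and is not a listed holiday, so no roll-forward applies.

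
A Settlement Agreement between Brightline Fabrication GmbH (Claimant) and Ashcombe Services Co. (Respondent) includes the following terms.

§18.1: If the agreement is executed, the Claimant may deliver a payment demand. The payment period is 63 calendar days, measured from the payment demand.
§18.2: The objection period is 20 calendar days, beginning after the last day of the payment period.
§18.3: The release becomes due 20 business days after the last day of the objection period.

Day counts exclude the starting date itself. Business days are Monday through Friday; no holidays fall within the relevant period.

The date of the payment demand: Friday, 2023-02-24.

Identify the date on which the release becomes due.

The last day of the payment period: 2023-02-24 + 63 days = 2023-04-28.
Adding 20 calendar days to 2023-04-28 gives 2023-05-18, which is the last day of the objection period.
The date on which the release becomes due: counting 20 business days from Thursday, 2023-05-18 (May 19, May 22, May 23, May 24, …, Jun 13, Jun 14, Jun 15, skipping weekends) reaches Thursday, 2023-06-15.

2023-06-15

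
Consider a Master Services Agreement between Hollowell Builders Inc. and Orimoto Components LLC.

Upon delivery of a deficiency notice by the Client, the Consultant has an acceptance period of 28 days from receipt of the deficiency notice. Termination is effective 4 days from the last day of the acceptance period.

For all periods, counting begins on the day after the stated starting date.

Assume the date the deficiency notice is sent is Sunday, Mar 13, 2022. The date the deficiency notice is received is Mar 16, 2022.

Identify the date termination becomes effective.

Apr 17, 2022

Adding 28 calendar days to Mar 16, 2022 gives Apr 13, 2022, which is the last day of the acceptance period.
The date termination becomes effective: Apr 13, 2022 + 4 days = Apr 17, 2022.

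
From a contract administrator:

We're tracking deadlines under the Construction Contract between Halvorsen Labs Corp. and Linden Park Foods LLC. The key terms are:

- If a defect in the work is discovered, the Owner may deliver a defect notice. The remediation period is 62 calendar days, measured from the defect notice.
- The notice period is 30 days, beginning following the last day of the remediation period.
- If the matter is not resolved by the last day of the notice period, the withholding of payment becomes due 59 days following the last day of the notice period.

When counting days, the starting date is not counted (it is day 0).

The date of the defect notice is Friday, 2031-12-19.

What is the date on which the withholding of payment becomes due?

2032-05-18

The last day of the remediation period: 2031-12-19 + 62 days = 2032-02-19.
Adding 30 calendar days to 2032-02-19 gives 2032-03-20, which is the last day of the notice period.
The date on which the withholding of payment becomes due: 59 calendar days after 2032-03-20 is 2032-05-18.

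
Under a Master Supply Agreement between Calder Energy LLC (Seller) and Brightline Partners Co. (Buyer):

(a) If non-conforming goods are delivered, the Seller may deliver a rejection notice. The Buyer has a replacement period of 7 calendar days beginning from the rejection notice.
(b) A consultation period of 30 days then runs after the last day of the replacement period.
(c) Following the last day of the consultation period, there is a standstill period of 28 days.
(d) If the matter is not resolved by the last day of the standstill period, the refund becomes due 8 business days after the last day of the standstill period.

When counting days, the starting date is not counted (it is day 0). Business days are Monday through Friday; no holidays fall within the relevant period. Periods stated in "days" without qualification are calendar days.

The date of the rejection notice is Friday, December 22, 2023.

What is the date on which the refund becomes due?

March 6, 2024

The last day of the replacement period: December 22, 2023 + 7 days = December 29, 2023.
The last day of the consultation period: December 29, 2023 + 30 days = January 28, 2024.
The last day of the standstill period: 28 calendar days after January 28, 2024 is February 25, 2024.
The date on which the refund becomes due: 8 business days after Sunday, February 25, 2024, skipping weekends — Feb 26, Feb 27, Feb 28, Feb 29, Mar 1, Mar 4, Mar 5, Mar 6 — lands on Wednesday, March 6, 2024.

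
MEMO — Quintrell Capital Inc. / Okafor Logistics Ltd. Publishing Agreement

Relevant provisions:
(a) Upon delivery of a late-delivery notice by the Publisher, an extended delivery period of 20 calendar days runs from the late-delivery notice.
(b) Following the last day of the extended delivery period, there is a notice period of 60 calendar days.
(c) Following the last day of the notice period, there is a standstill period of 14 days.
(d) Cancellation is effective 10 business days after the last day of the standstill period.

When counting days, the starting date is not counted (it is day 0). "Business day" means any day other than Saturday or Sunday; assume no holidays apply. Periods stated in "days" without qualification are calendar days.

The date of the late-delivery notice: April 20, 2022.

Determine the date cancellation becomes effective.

August 5, 2022

The last day of the extended delivery period: April 20, 2022 + 20 days = May 10, 2022.
The last day of the notice period: May 10, 2022 + 60 days = July 9, 2022.
The last day of the standstill period: July 9, 2022 + 14 days = July 23, 2022.
The date cancellation becomes effective: counting 10 business days from Saturday, July 23, 2022 (Jul 25, Jul 26, Jul 27, Jul 28, Jul 29, Aug 1, Aug 2, Aug 3, Aug 4, Aug 5, skipping weekends) reaches Friday, August 5, 2022.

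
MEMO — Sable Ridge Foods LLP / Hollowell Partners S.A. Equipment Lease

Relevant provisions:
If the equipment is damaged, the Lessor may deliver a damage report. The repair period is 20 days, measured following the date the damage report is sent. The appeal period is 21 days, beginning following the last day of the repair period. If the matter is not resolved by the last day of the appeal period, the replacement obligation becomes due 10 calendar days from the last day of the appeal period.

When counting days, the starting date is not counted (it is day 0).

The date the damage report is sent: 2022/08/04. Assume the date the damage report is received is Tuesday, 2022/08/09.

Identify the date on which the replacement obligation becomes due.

Adding 20 calendar days to 2022/08/04 gives 2022/08/24, which is the last day of the repair period.
The last day of the appeal period: 21 calendar days after 2022/08/24 is 2022/09/14.
The date on which the replacement obligation becomes due: 10 calendar days after 2022/09/14 is 2022/09/24.

2022/09/24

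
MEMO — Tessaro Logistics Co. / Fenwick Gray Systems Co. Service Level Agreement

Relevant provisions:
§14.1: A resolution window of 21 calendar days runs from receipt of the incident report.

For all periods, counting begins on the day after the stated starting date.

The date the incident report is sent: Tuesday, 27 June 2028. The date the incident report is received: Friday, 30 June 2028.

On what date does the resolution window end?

Adding 21 calendar days to 30 June 2028 gives 21 July 2028, which is the last day of the resolution window.

21 July 2028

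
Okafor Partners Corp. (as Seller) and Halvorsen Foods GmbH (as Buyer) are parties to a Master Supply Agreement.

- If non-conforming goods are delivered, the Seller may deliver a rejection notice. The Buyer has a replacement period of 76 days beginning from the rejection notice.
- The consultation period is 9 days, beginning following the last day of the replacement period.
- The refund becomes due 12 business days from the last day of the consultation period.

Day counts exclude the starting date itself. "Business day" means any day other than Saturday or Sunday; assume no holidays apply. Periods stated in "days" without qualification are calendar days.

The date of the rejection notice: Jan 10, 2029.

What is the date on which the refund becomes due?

Apr 23, 2029

The last day of the replacement period: Jan 10, 2029 + 76 days = Mar 27, 2029.
Adding 9 calendar days to Mar 27, 2029 gives Apr 5, 2029, which is the last day of the consultation period.
From Thursday, Apr 5, 2029, 12 business days (Apr 6, Apr 9, Apr 10, Apr 11, …, Apr 19, Apr 20, Apr 23, skipping weekends) brings us to Monday, Apr 23, 2029, which is the date on which the refund becomes due.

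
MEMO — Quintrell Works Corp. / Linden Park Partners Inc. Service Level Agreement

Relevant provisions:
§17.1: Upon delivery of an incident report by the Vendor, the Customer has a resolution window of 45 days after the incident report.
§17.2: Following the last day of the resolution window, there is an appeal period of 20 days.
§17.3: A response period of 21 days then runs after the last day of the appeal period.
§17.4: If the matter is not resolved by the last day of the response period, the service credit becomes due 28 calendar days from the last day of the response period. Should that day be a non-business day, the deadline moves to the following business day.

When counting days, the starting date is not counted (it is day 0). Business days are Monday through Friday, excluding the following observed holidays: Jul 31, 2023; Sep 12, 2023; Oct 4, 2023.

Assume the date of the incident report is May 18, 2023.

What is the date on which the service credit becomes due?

Sep 11, 2023

The last day of the resolution window: May 18, 2023 + 45 days = Jul 2, 2023.
The last day of the appeal period: Jul 2, 2023 + 20 days = Jul 22, 2023.
The last day of the response period: Jul 22, 2023 + 21 days = Aug 12, 2023.
The date on which the service credit becomes due: Aug 12, 2023 + 28 days = Sep 9, 2023. That falls on a Saturday, so it rolls to the next business day, Monday, Sep 11, 2023.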